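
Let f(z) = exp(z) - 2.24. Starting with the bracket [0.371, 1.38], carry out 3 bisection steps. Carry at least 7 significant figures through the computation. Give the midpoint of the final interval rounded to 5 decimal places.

f(0.371000) = -0.790817, f(1.380000) = 1.734902 (opposite signs)
step 1: m = 0.875500, f(m) = 0.160075 > 0 → root in [0.371000, 0.875500]
step 2: m = 0.623250, f(m) = -0.375021 < 0 → root in [0.623250, 0.875500]
step 3: m = 0.749375, f(m) = -0.124323 < 0 → root in [0.749375, 0.875500]
Midpoint of [0.749375, 0.875500] = 0.812437

0.81244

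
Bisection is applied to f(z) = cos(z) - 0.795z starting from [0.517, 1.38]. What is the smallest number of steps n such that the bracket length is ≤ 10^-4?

Initial width b − a = 1.38 − 0.517 = 0.863000.
After n steps the width is (b−a)/2^n; need (b−a)/2^n ≤ 10^-4.
So n ≥ log₂(0.863000/10^-4) = log₂(8630.0000) ≈ 13.0751.
Hence n = 14.

14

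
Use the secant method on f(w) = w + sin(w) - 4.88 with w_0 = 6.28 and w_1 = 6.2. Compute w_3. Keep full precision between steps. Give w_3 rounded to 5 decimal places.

5.55215

f(w_0) = 1.396815, f(w_1) = 1.236911
w_2 = 6.200000 - (1.236911)·(6.200000 - 6.280000)/(1.236911 - (1.396815)) = 5.581174; f(w_2) = 0.055419
w_3 = 5.581174 - (0.055419)·(5.581174 - 6.200000)/(0.055419 - (1.236911)) = 5.552147; f(w_3) = 0.004504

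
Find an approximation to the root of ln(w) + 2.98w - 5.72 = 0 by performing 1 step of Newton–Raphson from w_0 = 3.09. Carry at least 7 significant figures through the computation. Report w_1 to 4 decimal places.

1.6926

f'(w) = 1/w + 2.98
w_0 = 3.090000: f = 4.616371, f' = 3.303625 → w_1 = 3.090000 - (4.616371)/(3.303625) = 1.692634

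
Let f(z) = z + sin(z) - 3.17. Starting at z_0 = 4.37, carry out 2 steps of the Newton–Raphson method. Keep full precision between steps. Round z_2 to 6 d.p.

3.780236

f'(z) = 1 + cos(z)
z_0 = 4.370000: f = 0.258045, f' = 0.664262 → z_1 = 4.370000 - (0.258045)/(0.664262) = 3.981532
z_1 = 3.981532: f = 0.066929, f' = 0.332492 → z_2 = 3.981532 - (0.066929)/(0.332492) = 3.780236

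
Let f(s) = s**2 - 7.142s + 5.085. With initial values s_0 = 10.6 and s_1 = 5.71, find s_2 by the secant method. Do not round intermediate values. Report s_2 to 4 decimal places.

f(s_0) = 41.739800, f(s_1) = -3.091720
s_2 = 5.710000 - (-3.091720)·(5.710000 - 10.600000)/(-3.091720 - (41.739800)) = 6.047229; f(s_2) = -1.535328

6.0472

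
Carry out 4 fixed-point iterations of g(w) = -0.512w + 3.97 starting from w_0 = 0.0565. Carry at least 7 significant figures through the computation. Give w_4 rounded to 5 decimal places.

w_1 = g(0.056500) = 3.941072
w_2 = g(3.941072) = 1.952171
w_3 = g(1.952171) = 2.970488
w_4 = g(2.970488) = 2.449110

2.44911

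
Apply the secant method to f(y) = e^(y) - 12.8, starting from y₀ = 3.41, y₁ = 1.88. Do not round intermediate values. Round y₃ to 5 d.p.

2.65394

f(y_0) = 17.465244, f(y_1) = -6.246495
y_2 = 1.880000 - (-6.246495)·(1.880000 - 3.410000)/(-6.246495 - (17.465244)) = 2.283055; f(y_2) = -2.993405
y_3 = 2.283055 - (-2.993405)·(2.283055 - 1.880000)/(-2.993405 - (-6.246495)) = 2.653935; f(y_3) = 1.409851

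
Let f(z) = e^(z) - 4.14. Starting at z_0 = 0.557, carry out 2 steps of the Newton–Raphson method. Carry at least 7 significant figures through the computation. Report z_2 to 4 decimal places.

1.5305

Newton update: z ← z − f(z)/f'(z).
f'(z) = e^(z)
z_0 = 0.557000: f = -2.394572, f' = 1.745428 → z_1 = 0.557000 - (-2.394572)/(1.745428) = 1.928911
z_1 = 1.928911: f = 2.742009, f' = 6.882009 → z_2 = 1.928911 - (2.742009)/(6.882009) = 1.530479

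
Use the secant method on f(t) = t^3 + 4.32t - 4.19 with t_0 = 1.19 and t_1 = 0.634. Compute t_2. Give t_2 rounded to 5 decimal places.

0.80756

f(t_0) = 2.635959, f(t_1) = -1.196280
t_2 = 0.634000 - (-1.196280)·(0.634000 - 1.190000)/(-1.196280 - (2.635959)) = 0.807562; f(t_2) = -0.174675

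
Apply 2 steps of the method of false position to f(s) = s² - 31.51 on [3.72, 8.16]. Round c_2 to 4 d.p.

False-position update: c = (a·f(b) − b·f(a))/(f(b) − f(a)); replace the endpoint whose sign matches f(c).
f(3.720000) = -17.671600, f(8.160000) = 35.075600
step 1: c = 5.207508, f(c) = -4.391856 < 0 → new bracket [5.207508, 8.160000]
step 2: c = 5.536056, f(c) = -0.862089 < 0 → new bracket [5.536056, 8.160000]

5.5361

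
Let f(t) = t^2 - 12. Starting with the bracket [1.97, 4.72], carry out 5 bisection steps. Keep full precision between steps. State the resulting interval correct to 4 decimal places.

[3.4309, 3.5169]

f(1.970000) = -8.119100, f(4.720000) = 10.278400 (opposite signs)
step 1: m = 3.345000, f(m) = -0.810975 < 0 → root in [3.345000, 4.720000]
step 2: m = 4.032500, f(m) = 4.261056 > 0 → root in [3.345000, 4.032500]
step 3: m = 3.688750, f(m) = 1.606877 > 0 → root in [3.345000, 3.688750]
step 4: m = 3.516875, f(m) = 0.368410 > 0 → root in [3.345000, 3.516875]
step 5: m = 3.430937, f(m) = -0.228668 < 0 → root in [3.430937, 3.516875]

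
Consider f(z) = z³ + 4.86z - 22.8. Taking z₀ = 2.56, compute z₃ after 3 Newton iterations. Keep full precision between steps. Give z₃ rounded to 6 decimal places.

f'(z) = 3z² + 4.86
z_0 = 2.560000: f = 6.418816, f' = 24.520800 → z_1 = 2.560000 - (6.418816)/(24.520800) = 2.298230
z_1 = 2.298230: f = 0.508324, f' = 20.705580 → z_2 = 2.298230 - (0.508324)/(20.705580) = 2.273680
z_2 = 2.273680: f = 0.004141, f' = 20.368857 → z_3 = 2.273680 - (0.004141)/(20.368857) = 2.273476

2.273476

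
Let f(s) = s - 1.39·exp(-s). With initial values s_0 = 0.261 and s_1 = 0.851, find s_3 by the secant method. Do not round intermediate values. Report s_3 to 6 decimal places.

0.693788

f(s_0) = -0.809690, f(s_1) = 0.257487
s_2 = 0.851000 - (0.257487)·(0.851000 - 0.261000)/(0.257487 - (-0.809690)) = 0.708646; f(s_2) = 0.024334
s_3 = 0.708646 - (0.024334)·(0.708646 - 0.851000)/(0.024334 - (0.257487)) = 0.693788; f(s_3) = -0.000766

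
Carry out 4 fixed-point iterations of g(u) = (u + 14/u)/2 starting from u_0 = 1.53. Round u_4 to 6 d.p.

3.741664

u_1 = g(1.530000) = 5.340163
u_2 = g(5.340163) = 3.980903
u_3 = g(3.980903) = 3.748847
u_4 = g(3.748847) = 3.741664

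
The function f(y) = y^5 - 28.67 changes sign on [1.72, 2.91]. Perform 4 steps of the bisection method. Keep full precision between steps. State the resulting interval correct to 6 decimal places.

[1.943125, 2.017500]

f(1.720000) = -13.616335, f(2.910000) = 180.002368 (opposite signs)
step 1: m = 2.315000, f(m) = 37.819792 > 0 → root in [1.720000, 2.315000]
step 2: m = 2.017500, f(m) = 4.754715 > 0 → root in [1.720000, 2.017500]
step 3: m = 1.868750, f(m) = -5.879386 < 0 → root in [1.868750, 2.017500]
step 4: m = 1.943125, f(m) = -0.968474 < 0 → root in [1.943125, 2.017500]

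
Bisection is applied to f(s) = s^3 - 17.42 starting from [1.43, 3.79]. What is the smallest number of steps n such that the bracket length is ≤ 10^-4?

15

Initial width b − a = 3.79 − 1.43 = 2.360000.
After n steps the width is (b−a)/2^n; need (b−a)/2^n ≤ 10^-4.
So n ≥ log₂(2.360000/10^-4) = log₂(23600.0000) ≈ 14.5265.
Hence n = 15.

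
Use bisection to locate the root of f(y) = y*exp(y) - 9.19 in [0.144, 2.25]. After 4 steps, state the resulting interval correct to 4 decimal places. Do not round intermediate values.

[1.5919, 1.7235]

f(0.144000) = -9.023697, f(2.250000) = 12.157406 (opposite signs)
step 1: m = 1.197000, f(m) = -5.227725 < 0 → root in [1.197000, 2.250000]
step 2: m = 1.723500, f(m) = 0.468681 > 0 → root in [1.197000, 1.723500]
step 3: m = 1.460250, f(m) = -2.900650 < 0 → root in [1.460250, 1.723500]
step 4: m = 1.591875, f(m) = -1.369194 < 0 → root in [1.591875, 1.723500]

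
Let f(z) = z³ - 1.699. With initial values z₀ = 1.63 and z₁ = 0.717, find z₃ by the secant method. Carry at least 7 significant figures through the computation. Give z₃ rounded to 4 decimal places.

f(z_0) = 2.631747, f(z_1) = -1.330398
z_2 = 0.717000 - (-1.330398)·(0.717000 - 1.630000)/(-1.330398 - (2.631747)) = 1.023565; f(z_2) = -0.626627
z_3 = 1.023565 - (-0.626627)·(1.023565 - 0.717000)/(-0.626627 - (-1.330398)) = 1.296525; f(z_3) = 0.480430

1.2965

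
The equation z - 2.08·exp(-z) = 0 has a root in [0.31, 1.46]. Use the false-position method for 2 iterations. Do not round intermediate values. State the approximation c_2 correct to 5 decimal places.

0.88122

f(0.310000) = -1.215570, f(1.460000) = 0.976949
step 1: c = 0.947580, f(c) = 0.141209 > 0 → new bracket [0.310000, 0.947580]
step 2: c = 0.881223, f(c) = 0.019528 > 0 → new bracket [0.310000, 0.881223]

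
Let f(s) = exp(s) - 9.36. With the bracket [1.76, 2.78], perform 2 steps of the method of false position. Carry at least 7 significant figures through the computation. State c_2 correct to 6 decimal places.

False-position update: c = (a·f(b) − b·f(a))/(f(b) − f(a)); replace the endpoint whose sign matches f(c).
f(1.760000) = -3.547563, f(2.780000) = 6.759021
step 1: c = 2.111088, f(c) = -1.102783 < 0 → new bracket [2.111088, 2.780000]
step 2: c = 2.204917, f(c) = -0.290505 < 0 → new bracket [2.204917, 2.780000]

2.204917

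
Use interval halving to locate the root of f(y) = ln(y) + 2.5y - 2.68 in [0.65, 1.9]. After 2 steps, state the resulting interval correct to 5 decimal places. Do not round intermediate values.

f(0.650000) = -1.485783, f(1.900000) = 2.711854 (opposite signs)
step 1: m = 1.275000, f(m) = 0.750446 > 0 → root in [0.650000, 1.275000]
step 2: m = 0.962500, f(m) = -0.311971 < 0 → root in [0.962500, 1.275000]

[0.96250, 1.27500]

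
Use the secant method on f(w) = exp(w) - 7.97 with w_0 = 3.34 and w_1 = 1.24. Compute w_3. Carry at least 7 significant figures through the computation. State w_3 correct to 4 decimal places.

2.3122

f(w_0) = 20.249127, f(w_1) = -4.514387
w_2 = 1.240000 - (-4.514387)·(1.240000 - 3.340000)/(-4.514387 - (20.249127)) = 1.622830; f(w_2) = -2.902590
w_3 = 1.622830 - (-2.902590)·(1.622830 - 1.240000)/(-2.902590 - (-4.514387)) = 2.312246; f(w_3) = 2.127074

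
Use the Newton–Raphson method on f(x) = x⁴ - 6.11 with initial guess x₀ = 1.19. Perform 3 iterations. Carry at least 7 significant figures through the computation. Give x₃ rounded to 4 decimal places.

1.5736

Newton update: x ← x − f(x)/f'(x).
f'(x) = 4x³
x_0 = 1.190000: f = -4.104661, f' = 6.740636 → x_1 = 1.190000 - (-4.104661)/(6.740636) = 1.798943
x_1 = 1.798943: f = 4.362956, f' = 23.286915 → x_2 = 1.798943 - (4.362956)/(23.286915) = 1.611586
x_2 = 1.611586: f = 0.635499, f' = 16.742509 → x_3 = 1.611586 - (0.635499)/(16.742509) = 1.573629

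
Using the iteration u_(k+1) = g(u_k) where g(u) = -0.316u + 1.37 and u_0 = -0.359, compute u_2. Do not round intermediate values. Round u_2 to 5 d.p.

u_1 = g(-0.359000) = 1.483444
u_2 = g(1.483444) = 0.901232

0.90123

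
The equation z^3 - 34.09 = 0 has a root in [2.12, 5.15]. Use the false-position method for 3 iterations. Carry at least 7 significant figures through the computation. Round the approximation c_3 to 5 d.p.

f(2.120000) = -24.561872, f(5.150000) = 102.500875
step 1: c = 2.705714, f(c) = -14.281763 < 0 → new bracket [2.705714, 5.150000]
step 2: c = 3.004635, f(c) = -6.964670 < 0 → new bracket [3.004635, 5.150000]
step 3: c = 3.141132, f(c) = -3.097358 < 0 → new bracket [3.141132, 5.150000]

3.14113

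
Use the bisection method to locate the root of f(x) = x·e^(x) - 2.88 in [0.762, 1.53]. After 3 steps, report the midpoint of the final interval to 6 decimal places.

1.002000

f(0.762000) = -1.247372, f(1.530000) = 4.185811 (opposite signs)
step 1: m = 1.146000, f(m) = 0.724841 > 0 → root in [0.762000, 1.146000]
step 2: m = 0.954000, f(m) = -0.403346 < 0 → root in [0.954000, 1.146000]
step 3: m = 1.050000, f(m) = 0.120534 > 0 → root in [0.954000, 1.050000]
Midpoint of [0.954000, 1.050000] = 1.002000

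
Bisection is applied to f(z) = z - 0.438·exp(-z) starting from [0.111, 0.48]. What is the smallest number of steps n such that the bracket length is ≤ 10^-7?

22

Initial width b − a = 0.48 − 0.111 = 0.369000.
After n steps the width is (b−a)/2^n; need (b−a)/2^n ≤ 10^-7.
So n ≥ log₂(0.369000/10^-7) = log₂(3690000.0000) ≈ 21.8152.
Hence n = 22.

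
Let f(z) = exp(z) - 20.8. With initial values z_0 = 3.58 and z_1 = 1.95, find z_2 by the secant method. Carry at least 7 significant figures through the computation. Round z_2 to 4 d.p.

f(z_0) = 15.073541, f(z_1) = -13.771312
z_2 = 1.950000 - (-13.771312)·(1.950000 - 3.580000)/(-13.771312 - (15.073541)) = 2.728206; f(z_2) = -5.494595

2.7282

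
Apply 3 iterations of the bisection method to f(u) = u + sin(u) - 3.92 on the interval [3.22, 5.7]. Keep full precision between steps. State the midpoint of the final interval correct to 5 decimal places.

f(3.220000) = -0.778327, f(5.700000) = 1.229314 (opposite signs)
step 1: m = 4.460000, f(m) = -0.428319 < 0 → root in [4.460000, 5.700000]
step 2: m = 5.080000, f(m) = 0.226811 > 0 → root in [4.460000, 5.080000]
step 3: m = 4.770000, f(m) = -0.148341 < 0 → root in [4.770000, 5.080000]
Midpoint of [4.770000, 5.080000] = 4.925000

4.92500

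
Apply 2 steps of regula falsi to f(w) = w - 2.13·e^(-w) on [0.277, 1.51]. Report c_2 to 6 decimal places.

0.895034

False-position update: c = (a·f(b) − b·f(a))/(f(b) − f(a)); replace the endpoint whose sign matches f(c).
f(0.277000) = -1.337656, f(1.510000) = 1.039462
step 1: c = 0.970836, f(c) = 0.164064 > 0 → new bracket [0.277000, 0.970836]
step 2: c = 0.895034, f(c) = 0.024729 > 0 → new bracket [0.277000, 0.895034]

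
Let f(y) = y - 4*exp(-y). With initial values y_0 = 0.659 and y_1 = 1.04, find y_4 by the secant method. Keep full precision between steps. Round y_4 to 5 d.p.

f(y_0) = -1.410474, f(y_1) = -0.373819
y_2 = 1.040000 - (-0.373819)·(1.040000 - 0.659000)/(-0.373819 - (-1.410474)) = 1.177389; f(y_2) = -0.054940
y_3 = 1.177389 - (-0.054940)·(1.177389 - 1.040000)/(-0.054940 - (-0.373819)) = 1.201060; f(y_3) = -0.002441
y_4 = 1.201060 - (-0.002441)·(1.201060 - 1.177389)/(-0.002441 - (-0.054940)) = 1.202160; f(y_4) = -0.000017

1.20216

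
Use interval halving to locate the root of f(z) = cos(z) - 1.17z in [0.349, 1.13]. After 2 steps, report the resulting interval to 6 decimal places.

f(0.349000) = 0.531385, f(1.130000) = -0.895440 (opposite signs)
step 1: m = 0.739500, f(m) = -0.126409 < 0 → root in [0.349000, 0.739500]
step 2: m = 0.544250, f(m) = 0.218743 > 0 → root in [0.544250, 0.739500]

[0.544250, 0.739500]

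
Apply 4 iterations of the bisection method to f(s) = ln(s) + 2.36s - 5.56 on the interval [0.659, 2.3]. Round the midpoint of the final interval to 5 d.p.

2.04359

f(0.659000) = -4.421792, f(2.300000) = 0.700909 (opposite signs)
step 1: m = 1.479500, f(m) = -1.676676 < 0 → root in [1.479500, 2.300000]
step 2: m = 1.889750, f(m) = -0.463745 < 0 → root in [1.889750, 2.300000]
step 3: m = 2.094875, f(m) = 0.123399 > 0 → root in [1.889750, 2.094875]
step 4: m = 1.992312, f(m) = -0.168846 < 0 → root in [1.992312, 2.094875]
Midpoint of [1.992312, 2.094875] = 2.043594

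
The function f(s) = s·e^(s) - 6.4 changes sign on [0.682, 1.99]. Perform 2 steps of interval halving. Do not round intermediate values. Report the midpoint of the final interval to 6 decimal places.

1.499500

f(0.682000) = -5.051120, f(1.990000) = 8.157912 (opposite signs)
step 1: m = 1.336000, f(m) = -1.318126 < 0 → root in [1.336000, 1.990000]
step 2: m = 1.663000, f(m) = 2.372512 > 0 → root in [1.336000, 1.663000]
Midpoint of [1.336000, 1.663000] = 1.499500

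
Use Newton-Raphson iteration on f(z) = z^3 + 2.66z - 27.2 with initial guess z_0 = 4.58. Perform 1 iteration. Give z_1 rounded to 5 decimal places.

3.34421

f'(z) = 3z^2 + 2.66
z_0 = 4.580000: f = 81.054712, f' = 65.589200 → z_1 = 4.580000 - (81.054712)/(65.589200) = 3.344206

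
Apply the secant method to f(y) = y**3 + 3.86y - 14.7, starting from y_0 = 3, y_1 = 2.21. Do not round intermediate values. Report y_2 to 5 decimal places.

2.02027

f(y_0) = 23.880000, f(y_1) = 4.624461
y_2 = 2.210000 - (4.624461)·(2.210000 - 3.000000)/(4.624461 - (23.880000)) = 2.020272; f(y_2) = 1.343980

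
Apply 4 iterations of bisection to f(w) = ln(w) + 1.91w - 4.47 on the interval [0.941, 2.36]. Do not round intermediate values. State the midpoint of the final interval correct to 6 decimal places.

f(0.941000) = -2.733502, f(2.360000) = 0.896262 (opposite signs)
step 1: m = 1.650500, f(m) = -0.816467 < 0 → root in [1.650500, 2.360000]
step 2: m = 2.005250, f(m) = 0.055796 > 0 → root in [1.650500, 2.005250]
step 3: m = 1.827875, f(m) = -0.375605 < 0 → root in [1.827875, 2.005250]
step 4: m = 1.916562, f(m) = -0.158832 < 0 → root in [1.916562, 2.005250]
Midpoint of [1.916562, 2.005250] = 1.960906

1.960906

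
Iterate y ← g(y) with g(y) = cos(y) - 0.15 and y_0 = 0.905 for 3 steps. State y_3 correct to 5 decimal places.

y_1 = g(0.905000) = 0.467686
y_2 = g(0.467686) = 0.742614
y_3 = g(0.742614) = 0.586703

0.58670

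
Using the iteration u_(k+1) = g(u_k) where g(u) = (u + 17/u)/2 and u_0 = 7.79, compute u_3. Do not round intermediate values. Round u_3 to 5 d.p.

4.12377

u_1 = g(7.790000) = 4.986142
u_2 = g(4.986142) = 4.197796
u_3 = g(4.197796) = 4.123770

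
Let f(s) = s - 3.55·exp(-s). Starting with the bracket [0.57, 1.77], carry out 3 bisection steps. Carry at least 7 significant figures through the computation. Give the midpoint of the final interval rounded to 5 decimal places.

f(0.570000) = -1.437615, f(1.770000) = 1.165318 (opposite signs)
step 1: m = 1.170000, f(m) = 0.068197 > 0 → root in [0.570000, 1.170000]
step 2: m = 0.870000, f(m) = -0.617278 < 0 → root in [0.870000, 1.170000]
step 3: m = 1.020000, f(m) = -0.260112 < 0 → root in [1.020000, 1.170000]
Midpoint of [1.020000, 1.170000] = 1.095000

1.09500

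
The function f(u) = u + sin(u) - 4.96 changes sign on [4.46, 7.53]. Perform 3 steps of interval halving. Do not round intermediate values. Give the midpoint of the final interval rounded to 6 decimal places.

f(4.460000) = -1.468319, f(7.530000) = 3.517975 (opposite signs)
step 1: m = 5.995000, f(m) = 0.750787 > 0 → root in [4.460000, 5.995000]
step 2: m = 5.227500, f(m) = -0.602738 < 0 → root in [5.227500, 5.995000]
step 3: m = 5.611250, f(m) = 0.028748 > 0 → root in [5.227500, 5.611250]
Midpoint of [5.227500, 5.611250] = 5.419375

5.419375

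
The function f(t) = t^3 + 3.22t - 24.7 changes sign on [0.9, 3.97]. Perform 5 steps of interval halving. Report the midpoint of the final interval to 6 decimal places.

f(0.900000) = -21.073000, f(3.970000) = 50.654173 (opposite signs)
step 1: m = 2.435000, f(m) = -2.421637 < 0 → root in [2.435000, 3.970000]
step 2: m = 3.202500, f(m) = 18.456910 > 0 → root in [2.435000, 3.202500]
step 3: m = 2.818750, f(m) = 6.772335 > 0 → root in [2.435000, 2.818750]
step 4: m = 2.626875, f(m) = 1.885216 > 0 → root in [2.435000, 2.626875]
step 5: m = 2.530938, f(m) = -0.338095 < 0 → root in [2.530938, 2.626875]
Midpoint of [2.530938, 2.626875] = 2.578906

2.578906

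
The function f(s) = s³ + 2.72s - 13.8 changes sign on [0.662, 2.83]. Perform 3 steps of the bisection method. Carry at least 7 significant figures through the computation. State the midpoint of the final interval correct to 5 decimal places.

2.15250

f(0.662000) = -11.709242, f(2.830000) = 16.562787 (opposite signs)
step 1: m = 1.746000, f(m) = -3.728171 < 0 → root in [1.746000, 2.830000]
step 2: m = 2.288000, f(m) = 4.400912 > 0 → root in [1.746000, 2.288000]
step 3: m = 2.017000, f(m) = -0.108021 < 0 → root in [2.017000, 2.288000]
Midpoint of [2.017000, 2.288000] = 2.152500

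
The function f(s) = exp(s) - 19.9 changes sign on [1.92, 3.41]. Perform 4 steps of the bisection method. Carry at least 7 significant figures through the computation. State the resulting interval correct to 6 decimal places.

[2.944375, 3.037500]

f(1.920000) = -13.079042, f(3.410000) = 10.365244 (opposite signs)
step 1: m = 2.665000, f(m) = -5.532050 < 0 → root in [2.665000, 3.410000]
step 2: m = 3.037500, f(m) = 0.953045 > 0 → root in [2.665000, 3.037500]
step 3: m = 2.851250, f(m) = -2.590595 < 0 → root in [2.851250, 3.037500]
step 4: m = 2.944375, f(m) = -0.901216 < 0 → root in [2.944375, 3.037500]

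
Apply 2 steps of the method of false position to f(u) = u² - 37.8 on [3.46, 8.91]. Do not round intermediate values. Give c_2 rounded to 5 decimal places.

f(3.460000) = -25.828400, f(8.910000) = 41.588100
step 1: c = 5.547987, f(c) = -7.019840 < 0 → new bracket [5.547987, 8.910000]
step 2: c = 6.033521, f(c) = -1.396628 < 0 → new bracket [6.033521, 8.910000]

6.03352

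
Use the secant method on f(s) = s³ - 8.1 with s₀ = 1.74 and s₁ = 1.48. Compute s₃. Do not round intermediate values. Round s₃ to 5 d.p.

f(s_0) = -2.831976, f(s_1) = -4.858208
s_2 = 1.480000 - (-4.858208)·(1.480000 - 1.740000)/(-4.858208 - (-2.831976)) = 2.103391; f(s_2) = 1.205931
s_3 = 2.103391 - (1.205931)·(2.103391 - 1.480000)/(1.205931 - (-4.858208)) = 1.979422; f(s_3) = -0.344410

1.97942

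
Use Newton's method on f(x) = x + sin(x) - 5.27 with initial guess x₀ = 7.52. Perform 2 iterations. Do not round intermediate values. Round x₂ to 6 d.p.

Newton update: x ← x − f(x)/f'(x).
f'(x) = 1 + cos(x)
x_0 = 7.520000: f = 3.194745, f' = 1.327807 → x_1 = 7.520000 - (3.194745)/(1.327807) = 5.113970
x_1 = 5.113970: f = -1.076475, f' = 1.390874 → x_2 = 5.113970 - (-1.076475)/(1.390874) = 5.887925

5.887925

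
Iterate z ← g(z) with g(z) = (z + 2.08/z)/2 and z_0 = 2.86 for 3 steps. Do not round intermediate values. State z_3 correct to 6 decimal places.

1.442622

z_1 = g(2.860000) = 1.793636
z_2 = g(1.793636) = 1.476646
z_3 = g(1.476646) = 1.442622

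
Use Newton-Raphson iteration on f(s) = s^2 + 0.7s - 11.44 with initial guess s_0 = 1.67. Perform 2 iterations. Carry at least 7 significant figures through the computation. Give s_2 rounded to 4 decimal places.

3.0791

Newton update: s ← s − f(s)/f'(s).
f'(s) = 2s + 0.7
s_0 = 1.670000: f = -7.482100, f' = 4.040000 → s_1 = 1.670000 - (-7.482100)/(4.040000) = 3.522005
s_1 = 3.522005: f = 3.429922, f' = 7.744010 → s_2 = 3.522005 - (3.429922)/(7.744010) = 3.079092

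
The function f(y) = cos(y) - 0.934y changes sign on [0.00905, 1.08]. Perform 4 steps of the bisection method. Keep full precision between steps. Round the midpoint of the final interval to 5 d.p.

0.77880

f(0.009050) = 0.991506, f(1.080000) = -0.537392 (opposite signs)
step 1: m = 0.544525, f(m) = 0.346787 > 0 → root in [0.544525, 1.080000]
step 2: m = 0.812263, f(m) = -0.070795 < 0 → root in [0.544525, 0.812263]
step 3: m = 0.678394, f(m) = 0.144962 > 0 → root in [0.678394, 0.812263]
step 4: m = 0.745328, f(m) = 0.038729 > 0 → root in [0.745328, 0.812263]
Midpoint of [0.745328, 0.812263] = 0.778795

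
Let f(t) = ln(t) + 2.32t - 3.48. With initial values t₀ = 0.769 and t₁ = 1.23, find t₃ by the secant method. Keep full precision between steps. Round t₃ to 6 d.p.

Secant update: t_(k+1) = t_k − f(t_k)·(t_k − t_(k-1))/(f(t_k) − f(t_(k-1))).
f(t_0) = -1.958584, f(t_1) = -0.419386
t_2 = 1.230000 - (-0.419386)·(1.230000 - 0.769000)/(-0.419386 - (-1.958584)) = 1.355609; f(t_2) = -0.030737
t_3 = 1.355609 - (-0.030737)·(1.355609 - 1.230000)/(-0.030737 - (-0.419386)) = 1.365543; f(t_3) = -0.000389

1.365543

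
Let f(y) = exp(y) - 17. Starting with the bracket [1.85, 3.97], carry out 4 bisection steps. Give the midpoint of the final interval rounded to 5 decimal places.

f(1.850000) = -10.640180, f(3.970000) = 35.984531 (opposite signs)
step 1: m = 2.910000, f(m) = 1.356799 > 0 → root in [1.850000, 2.910000]
step 2: m = 2.380000, f(m) = -6.195097 < 0 → root in [2.380000, 2.910000]
step 3: m = 2.645000, f(m) = -2.916555 < 0 → root in [2.645000, 2.910000]
step 4: m = 2.777500, f(m) = -0.921226 < 0 → root in [2.777500, 2.910000]
Midpoint of [2.777500, 2.910000] = 2.843750

2.84375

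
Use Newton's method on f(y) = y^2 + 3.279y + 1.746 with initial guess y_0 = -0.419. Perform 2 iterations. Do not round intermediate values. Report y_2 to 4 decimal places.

-0.6686

Newton update: y ← y − f(y)/f'(y).
f'(y) = 2y + 3.279
y_0 = -0.419000: f = 0.547660, f' = 2.441000 → y_1 = -0.419000 - (0.547660)/(2.441000) = -0.643359
y_1 = -0.643359: f = 0.050337, f' = 1.992282 → y_2 = -0.643359 - (0.050337)/(1.992282) = -0.668625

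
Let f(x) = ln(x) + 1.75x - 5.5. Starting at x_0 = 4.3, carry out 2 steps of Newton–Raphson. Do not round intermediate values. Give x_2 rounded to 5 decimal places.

2.59731

f'(x) = 1/x + 1.75
x_0 = 4.300000: f = 3.483615, f' = 1.982558 → x_1 = 4.300000 - (3.483615)/(1.982558) = 2.542869
x_1 = 2.542869: f = -0.116687, f' = 2.143257 → x_2 = 2.542869 - (-0.116687)/(2.143257) = 2.597312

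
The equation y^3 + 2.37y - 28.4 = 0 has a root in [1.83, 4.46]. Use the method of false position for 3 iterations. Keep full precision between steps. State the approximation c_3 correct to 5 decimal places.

2.71990

f(1.830000) = -17.934413, f(4.460000) = 70.886736
step 1: c = 2.361039, f(c) = -9.642711 < 0 → new bracket [2.361039, 4.460000]
step 2: c = 2.612372, f(c) = -4.380585 < 0 → new bracket [2.612372, 4.460000]
step 3: c = 2.719904, f(c) = -1.832302 < 0 → new bracket [2.719904, 4.460000]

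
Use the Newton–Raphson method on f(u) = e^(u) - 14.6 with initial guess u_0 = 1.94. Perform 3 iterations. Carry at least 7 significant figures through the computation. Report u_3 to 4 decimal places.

2.6826

f'(u) = e^(u)
u_0 = 1.940000: f = -7.641249, f' = 6.958751 → u_1 = 1.940000 - (-7.641249)/(6.958751) = 3.038078
u_1 = 3.038078: f = 6.265095, f' = 20.865095 → u_2 = 3.038078 - (6.265095)/(20.865095) = 2.737811
u_2 = 2.737811: f = 0.853119, f' = 15.453119 → u_3 = 2.737811 - (0.853119)/(15.453119) = 2.682604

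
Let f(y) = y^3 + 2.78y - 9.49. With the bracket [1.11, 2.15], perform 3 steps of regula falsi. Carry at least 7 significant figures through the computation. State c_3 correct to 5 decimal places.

1.68271

f(1.110000) = -5.036569, f(2.150000) = 6.425375
step 1: c = 1.566993, f(c) = -1.286057 < 0 → new bracket [1.566993, 2.150000]
step 2: c = 1.664223, f(c) = -0.254165 < 0 → new bracket [1.664223, 2.150000]
step 3: c = 1.682707, f(c) = -0.047481 < 0 → new bracket [1.682707, 2.150000]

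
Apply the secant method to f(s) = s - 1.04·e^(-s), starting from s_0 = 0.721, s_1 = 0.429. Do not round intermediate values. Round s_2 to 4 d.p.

0.5854

f(s_0) = 0.215284, f(s_1) = -0.248206
s_2 = 0.429000 - (-0.248206)·(0.429000 - 0.721000)/(-0.248206 - (0.215284)) = 0.585371; f(s_2) = 0.006195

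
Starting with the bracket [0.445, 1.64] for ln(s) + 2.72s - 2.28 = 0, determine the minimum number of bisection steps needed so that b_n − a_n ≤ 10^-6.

21

Initial width b − a = 1.64 − 0.445 = 1.195000.
After n steps the width is (b−a)/2^n; need (b−a)/2^n ≤ 10^-6.
So n ≥ log₂(1.195000/10^-6) = log₂(1195000.0000) ≈ 20.1886.
Hence n = 21.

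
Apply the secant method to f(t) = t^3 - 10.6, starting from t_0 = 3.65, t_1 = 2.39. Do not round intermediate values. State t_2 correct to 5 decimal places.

f(t_0) = 38.027125, f(t_1) = 3.051919
t_2 = 2.390000 - (3.051919)·(2.390000 - 3.650000)/(3.051919 - (38.027125)) = 2.280053; f(t_2) = 1.253179

2.28005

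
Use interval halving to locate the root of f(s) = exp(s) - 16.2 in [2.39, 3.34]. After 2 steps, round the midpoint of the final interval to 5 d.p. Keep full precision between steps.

2.74625

f(2.390000) = -5.286506, f(3.340000) = 12.019127 (opposite signs)
step 1: m = 2.865000, f(m) = 1.349053 > 0 → root in [2.390000, 2.865000]
step 2: m = 2.627500, f(m) = -2.360871 < 0 → root in [2.627500, 2.865000]
Midpoint of [2.627500, 2.865000] = 2.746250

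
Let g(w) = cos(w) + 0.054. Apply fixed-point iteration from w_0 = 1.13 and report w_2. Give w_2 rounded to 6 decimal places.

0.940690

w_1 = g(1.130000) = 0.480660
w_2 = g(0.480660) = 0.940690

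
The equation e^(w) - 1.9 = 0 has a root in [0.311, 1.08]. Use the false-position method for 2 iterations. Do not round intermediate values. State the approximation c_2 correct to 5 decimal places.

False-position update: c = (a·f(b) − b·f(a))/(f(b) − f(a)); replace the endpoint whose sign matches f(c).
f(0.311000) = -0.535211, f(1.080000) = 1.044680
step 1: c = 0.571510, f(c) = -0.129061 < 0 → new bracket [0.571510, 1.080000]
step 2: c = 0.627422, f(c) = -0.027224 < 0 → new bracket [0.627422, 1.080000]

0.62742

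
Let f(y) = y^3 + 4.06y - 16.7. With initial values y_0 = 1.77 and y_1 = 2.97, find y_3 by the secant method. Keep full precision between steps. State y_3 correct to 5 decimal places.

Secant update: y_(k+1) = y_k − f(y_k)·(y_k − y_(k-1))/(f(y_k) − f(y_(k-1))).
f(y_0) = -3.968567, f(y_1) = 21.556273
y_2 = 2.970000 - (21.556273)·(2.970000 - 1.770000)/(21.556273 - (-3.968567)) = 1.956574; f(y_2) = -1.266183
y_3 = 1.956574 - (-1.266183)·(1.956574 - 2.970000)/(-1.266183 - (21.556273)) = 2.012799; f(y_3) = -0.373465

2.01280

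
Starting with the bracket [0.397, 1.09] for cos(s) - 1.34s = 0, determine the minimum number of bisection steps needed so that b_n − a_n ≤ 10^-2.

Initial width b − a = 1.09 − 0.397 = 0.693000.
After n steps the width is (b−a)/2^n; need (b−a)/2^n ≤ 10^-2.
So n ≥ log₂(0.693000/10^-2) = log₂(69.3000) ≈ 6.1148.
Hence n = 7.

7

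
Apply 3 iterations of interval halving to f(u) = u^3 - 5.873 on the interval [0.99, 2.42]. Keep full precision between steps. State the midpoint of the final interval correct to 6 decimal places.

1.794375

f(0.990000) = -4.902701, f(2.420000) = 8.299488 (opposite signs)
step 1: m = 1.705000, f(m) = -0.916522 < 0 → root in [1.705000, 2.420000]
step 2: m = 2.062500, f(m) = 2.900682 > 0 → root in [1.705000, 2.062500]
step 3: m = 1.883750, f(m) = 0.811513 > 0 → root in [1.705000, 1.883750]
Midpoint of [1.705000, 1.883750] = 1.794375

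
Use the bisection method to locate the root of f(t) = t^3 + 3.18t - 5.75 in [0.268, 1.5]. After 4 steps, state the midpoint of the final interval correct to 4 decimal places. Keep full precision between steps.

f(0.268000) = -4.878511, f(1.500000) = 2.395000 (opposite signs)
step 1: m = 0.884000, f(m) = -2.248073 < 0 → root in [0.884000, 1.500000]
step 2: m = 1.192000, f(m) = -0.265770 < 0 → root in [1.192000, 1.500000]
step 3: m = 1.346000, f(m) = 0.968850 > 0 → root in [1.192000, 1.346000]
step 4: m = 1.269000, f(m) = 0.328968 > 0 → root in [1.192000, 1.269000]
Midpoint of [1.192000, 1.269000] = 1.230500

1.2305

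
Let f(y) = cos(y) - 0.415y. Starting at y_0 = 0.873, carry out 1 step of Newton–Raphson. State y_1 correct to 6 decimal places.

f'(y) = -sin(y) - 0.415
y_0 = 0.873000: f = 0.280236, f' = -1.181260 → y_1 = 0.873000 - (0.280236)/(-1.181260) = 1.110235

1.110235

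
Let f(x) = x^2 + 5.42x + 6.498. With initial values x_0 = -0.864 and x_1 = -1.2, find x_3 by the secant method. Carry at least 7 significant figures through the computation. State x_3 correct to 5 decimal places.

f(x_0) = 2.561616, f(x_1) = 1.434000
x_2 = -1.200000 - (1.434000)·(-1.200000 - -0.864000)/(1.434000 - (2.561616)) = -1.627294; f(x_2) = 0.326151
x_3 = -1.627294 - (0.326151)·(-1.627294 - -1.200000)/(0.326151 - (1.434000)) = -1.753090; f(x_3) = 0.069576

-1.75309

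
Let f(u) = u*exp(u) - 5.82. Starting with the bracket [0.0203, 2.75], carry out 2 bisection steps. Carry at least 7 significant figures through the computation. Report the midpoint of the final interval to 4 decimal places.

1.7264

f(0.020300) = -5.799284, f(2.750000) = 37.197238 (opposite signs)
step 1: m = 1.385150, f(m) = -0.285737 < 0 → root in [1.385150, 2.750000]
step 2: m = 2.067575, f(m) = 10.525480 > 0 → root in [1.385150, 2.067575]
Midpoint of [1.385150, 2.067575] = 1.726363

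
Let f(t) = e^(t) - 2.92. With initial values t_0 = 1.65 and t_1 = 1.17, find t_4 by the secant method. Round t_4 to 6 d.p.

1.071599

Secant update: t_(k+1) = t_k − f(t_k)·(t_k − t_(k-1))/(f(t_k) − f(t_(k-1))).
f(t_0) = 2.286980, f(t_1) = 0.301993
t_2 = 1.170000 - (0.301993)·(1.170000 - 1.650000)/(0.301993 - (2.286980)) = 1.096974; f(t_2) = 0.075088
t_3 = 1.096974 - (0.075088)·(1.096974 - 1.170000)/(0.075088 - (0.301993)) = 1.072807; f(t_3) = 0.003576
t_4 = 1.072807 - (0.003576)·(1.072807 - 1.096974)/(0.003576 - (0.075088)) = 1.071599; f(t_4) = 0.000045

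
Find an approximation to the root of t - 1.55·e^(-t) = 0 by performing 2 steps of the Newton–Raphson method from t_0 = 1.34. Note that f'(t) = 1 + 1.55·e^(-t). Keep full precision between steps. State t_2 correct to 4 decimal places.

t_0 = 1.340000: f = 0.934139, f' = 1.405861 → t_1 = 1.340000 - (0.934139)/(1.405861) = 0.675539
t_1 = 0.675539: f = -0.113228, f' = 1.788767 → t_2 = 0.675539 - (-0.113228)/(1.788767) = 0.738839

0.7388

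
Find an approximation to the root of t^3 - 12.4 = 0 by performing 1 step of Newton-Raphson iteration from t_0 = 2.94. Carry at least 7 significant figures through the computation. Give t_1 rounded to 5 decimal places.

f'(t) = 3t^2
t_0 = 2.940000: f = 13.012184, f' = 25.930800 → t_1 = 2.940000 - (13.012184)/(25.930800) = 2.438196

2.43820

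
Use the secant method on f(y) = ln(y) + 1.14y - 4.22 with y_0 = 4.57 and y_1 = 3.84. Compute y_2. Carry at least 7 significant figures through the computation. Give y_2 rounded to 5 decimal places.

2.74956

f(y_0) = 2.509313, f(y_1) = 1.503072
y_2 = 3.840000 - (1.503072)·(3.840000 - 4.570000)/(1.503072 - (2.509313)) = 2.749562; f(y_2) = -0.074057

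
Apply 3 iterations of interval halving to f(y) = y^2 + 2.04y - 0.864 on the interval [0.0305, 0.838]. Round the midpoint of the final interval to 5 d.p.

0.38378

f(0.030500) = -0.800850, f(0.838000) = 1.547764 (opposite signs)
step 1: m = 0.434250, f(m) = 0.210443 > 0 → root in [0.030500, 0.434250]
step 2: m = 0.232375, f(m) = -0.335957 < 0 → root in [0.232375, 0.434250]
step 3: m = 0.333313, f(m) = -0.072945 < 0 → root in [0.333313, 0.434250]
Midpoint of [0.333313, 0.434250] = 0.383781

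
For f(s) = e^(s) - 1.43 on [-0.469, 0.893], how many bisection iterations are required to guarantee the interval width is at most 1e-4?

14

Initial width b − a = 0.893 − -0.469 = 1.362000.
After n steps the width is (b−a)/2^n; need (b−a)/2^n ≤ 1e-4.
So n ≥ log₂(1.362000/1e-4) = log₂(13620.0000) ≈ 13.7334.
Hence n = 14.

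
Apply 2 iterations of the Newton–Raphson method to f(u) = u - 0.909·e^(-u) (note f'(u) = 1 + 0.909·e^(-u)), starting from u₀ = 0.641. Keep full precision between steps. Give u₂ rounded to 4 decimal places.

0.5333

u_0 = 0.641000: f = 0.162170, f' = 1.478830 → u_1 = 0.641000 - (0.162170)/(1.478830) = 0.531339
u_1 = 0.531339: f = -0.002987, f' = 1.534326 → u_2 = 0.531339 - (-0.002987)/(1.534326) = 0.533286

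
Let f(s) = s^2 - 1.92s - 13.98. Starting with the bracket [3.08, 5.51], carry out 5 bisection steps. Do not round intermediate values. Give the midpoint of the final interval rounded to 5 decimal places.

4.78859

f(3.080000) = -10.407200, f(5.510000) = 5.800900 (opposite signs)
step 1: m = 4.295000, f(m) = -3.779375 < 0 → root in [4.295000, 5.510000]
step 2: m = 4.902500, f(m) = 0.641706 > 0 → root in [4.295000, 4.902500]
step 3: m = 4.598750, f(m) = -1.661098 < 0 → root in [4.598750, 4.902500]
step 4: m = 4.750625, f(m) = -0.532762 < 0 → root in [4.750625, 4.902500]
step 5: m = 4.826562, f(m) = 0.048706 > 0 → root in [4.750625, 4.826562]
Midpoint of [4.750625, 4.826562] = 4.788594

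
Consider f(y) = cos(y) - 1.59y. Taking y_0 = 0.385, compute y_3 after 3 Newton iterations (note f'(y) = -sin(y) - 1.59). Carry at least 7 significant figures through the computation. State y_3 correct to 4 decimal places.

0.5396

Newton update: y ← y − f(y)/f'(y).
y_0 = 0.385000: f = 0.314648, f' = -1.965559 → y_1 = 0.385000 - (0.314648)/(-1.965559) = 0.545081
y_1 = 0.545081: f = -0.011593, f' = -2.108487 → y_2 = 0.545081 - (-0.011593)/(-2.108487) = 0.539583
y_2 = 0.539583: f = -0.000013, f' = -2.103778 → y_3 = 0.539583 - (-0.000013)/(-2.103778) = 0.539576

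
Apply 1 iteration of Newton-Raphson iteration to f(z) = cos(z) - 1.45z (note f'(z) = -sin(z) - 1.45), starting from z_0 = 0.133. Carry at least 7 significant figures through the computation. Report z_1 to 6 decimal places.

z_0 = 0.133000: f = 0.798319, f' = -1.582608 → z_1 = 0.133000 - (0.798319)/(-1.582608) = 0.637432

0.637432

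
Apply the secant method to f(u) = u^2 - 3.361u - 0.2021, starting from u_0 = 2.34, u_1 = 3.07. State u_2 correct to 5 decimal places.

3.60464

f(u_0) = -2.591240, f(u_1) = -1.095470
u_2 = 3.070000 - (-1.095470)·(3.070000 - 2.340000)/(-1.095470 - (-2.591240)) = 3.604636; f(u_2) = 0.676121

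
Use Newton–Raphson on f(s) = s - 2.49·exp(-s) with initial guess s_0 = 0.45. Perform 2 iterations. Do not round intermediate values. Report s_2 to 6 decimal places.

0.955517

f'(s) = 1 + 2.49·exp(-s)
s_0 = 0.450000: f = -1.137694, f' = 2.587694 → s_1 = 0.450000 - (-1.137694)/(2.587694) = 0.889656
s_1 = 0.889656: f = -0.133230, f' = 2.022885 → s_2 = 0.889656 - (-0.133230)/(2.022885) = 0.955517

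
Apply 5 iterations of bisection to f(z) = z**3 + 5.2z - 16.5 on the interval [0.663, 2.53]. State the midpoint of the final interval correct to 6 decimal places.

1.859047

f(0.663000) = -12.760966, f(2.530000) = 12.850277 (opposite signs)
step 1: m = 1.596500, f(m) = -4.129021 < 0 → root in [1.596500, 2.530000]
step 2: m = 2.063250, f(m) = 3.012156 > 0 → root in [1.596500, 2.063250]
step 3: m = 1.829875, f(m) = -0.857419 < 0 → root in [1.829875, 2.063250]
step 4: m = 1.946562, f(m) = 0.997856 > 0 → root in [1.829875, 1.946562]
step 5: m = 1.888219, f(m) = 0.050936 > 0 → root in [1.829875, 1.888219]
Midpoint of [1.829875, 1.888219] = 1.859047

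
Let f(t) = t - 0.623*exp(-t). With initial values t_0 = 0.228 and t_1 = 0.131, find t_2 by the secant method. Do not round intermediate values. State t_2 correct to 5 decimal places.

0.40421

f(t_0) = -0.267985, f(t_1) = -0.415507
t_2 = 0.131000 - (-0.415507)·(0.131000 - 0.228000)/(-0.415507 - (-0.267985)) = 0.404209; f(t_2) = -0.011646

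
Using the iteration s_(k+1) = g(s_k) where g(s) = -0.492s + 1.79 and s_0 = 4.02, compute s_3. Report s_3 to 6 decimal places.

0.863851

s_1 = g(4.020000) = -0.187840
s_2 = g(-0.187840) = 1.882417
s_3 = g(1.882417) = 0.863851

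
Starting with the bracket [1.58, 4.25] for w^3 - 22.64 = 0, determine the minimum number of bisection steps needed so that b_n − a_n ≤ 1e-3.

Initial width b − a = 4.25 − 1.58 = 2.670000.
After n steps the width is (b−a)/2^n; need (b−a)/2^n ≤ 1e-3.
So n ≥ log₂(2.670000/1e-3) = log₂(2670.0000) ≈ 11.3826.
Hence n = 12.

12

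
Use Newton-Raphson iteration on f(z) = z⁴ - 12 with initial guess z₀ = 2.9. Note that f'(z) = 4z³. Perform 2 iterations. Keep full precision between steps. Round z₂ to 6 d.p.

z_0 = 2.900000: f = 58.728100, f' = 97.556000 → z_1 = 2.900000 - (58.728100)/(97.556000) = 2.298006
z_1 = 2.298006: f = 15.887195, f' = 48.541548 → z_2 = 2.298006 - (15.887195)/(48.541548) = 1.970716

1.970716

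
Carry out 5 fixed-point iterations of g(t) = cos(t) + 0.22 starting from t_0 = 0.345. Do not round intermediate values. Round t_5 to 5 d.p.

0.96473

t_1 = g(0.345000) = 1.161075
t_2 = g(1.161075) = 0.618353
t_3 = g(0.618353) = 1.034834
t_4 = g(1.034834) = 0.730669
t_5 = g(0.730669) = 0.964728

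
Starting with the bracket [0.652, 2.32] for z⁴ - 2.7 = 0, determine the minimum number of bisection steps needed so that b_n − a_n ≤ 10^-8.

28

Initial width b − a = 2.32 − 0.652 = 1.668000.
After n steps the width is (b−a)/2^n; need (b−a)/2^n ≤ 10^-8.
So n ≥ log₂(1.668000/10^-8) = log₂(166800000.0000) ≈ 27.3135.
Hence n = 28.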